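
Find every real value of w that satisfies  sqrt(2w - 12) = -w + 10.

w = 8

Square both sides: 2w - 12 = (-w + 10)^2.
Expand and rearrange: w^2 - 22w + 112 = 0.
Solving gives w = 14 or w = 8.
Check each candidate in the original equation:
  w = 14: sqrt(16) = 4, while -w + 10 = -4 — extraneous.
  w = 8: sqrt(4) = 2, while -w + 10 = 2 — valid.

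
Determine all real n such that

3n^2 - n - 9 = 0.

n = -1.5734 or n = 1.9067

Discriminant: (-1)^2 - 4*3*(-9) = 109.
Quadratic formula: n = (1 +/- sqrt(109)) / 6.
So n = 1/6 + sqrt(109)/6 ~= 1.9067 or n = 1/6 - sqrt(109)/6 ~= -1.5734.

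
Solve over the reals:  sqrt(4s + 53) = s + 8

Square both sides: 4s + 53 = (s + 8)^2.
Expand and rearrange: s^2 + 12s + 11 = 0.
Solving gives s = -1 or s = -11.
Check each candidate in the original equation:
  s = -1: sqrt(49) = 7, while s + 8 = 7 — valid.
  s = -11: sqrt(9) = 3, while s + 8 = -3 — extraneous.

s = -1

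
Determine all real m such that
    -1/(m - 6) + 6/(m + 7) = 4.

Multiply both sides by (m - 6)(m + 7):
-(m + 7) + 6(m - 6) = 4(m - 6)(m + 7).
Expand and collect terms: 4m² - m - 125 = 0.
By the quadratic formula, m = (1 ± √2001) / 8, so m ≈ 5.7166 or m ≈ -5.4666.
Neither value makes a denominator zero (m ≠ 6, m ≠ -7), so both are valid.

m = -5.4666 or m = 5.7166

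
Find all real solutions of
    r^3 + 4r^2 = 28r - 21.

r = -7.8875 or r = 0.8875 or r = 3

Rearrange: r^3 + 4r^2 - 28r + 21 = 0.
Possible rational roots are divisors of 21. Testing r = 3 gives 0, so (r - 3) is a factor.
Divide: r^3 + 4r^2 - 28r + 21 = (r - 3)(r^2 + 7r - 7).
Apply the quadratic formula to r^2 + 7r - 7 = 0: r = (-7 +/- sqrt(77))/2, i.e. r ~= 0.8875 or r ~= -7.8875.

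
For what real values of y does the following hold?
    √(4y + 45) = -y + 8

y = 1

Square both sides: 4y + 45 = (-y + 8)².
Expand and rearrange: y² - 20y + 19 = 0.
Solving gives y = 19 or y = 1.
Check each candidate in the original equation:
  y = 19: √(121) = 11, while -y + 8 = -11 — extraneous.
  y = 1: √(49) = 7, while -y + 8 = 7 — valid.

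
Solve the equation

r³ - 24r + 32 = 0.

r = -5.4641 or r = 1.4641 or r = 4

Possible rational roots are divisors of 32. Testing r = 4 gives 0, so (r - 4) is a factor.
Divide: r³ - 24r + 32 = (r - 4)(r² + 4r - 8).
Apply the quadratic formula to r² + 4r - 8 = 0: r = (-4 ± √48)/2, i.e. r ≈ 1.4641 or r ≈ -5.4641.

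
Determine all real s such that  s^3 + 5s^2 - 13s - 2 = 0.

s = -6.8541 or s = -0.1459 or s = 2

Possible rational roots are divisors of -2. Testing s = 2 gives 0, so (s - 2) is a factor.
Divide: s^3 + 5s^2 - 13s - 2 = (s - 2)(s^2 + 7s + 1).
Apply the quadratic formula to s^2 + 7s + 1 = 0: s = (-7 +/- sqrt(45))/2, i.e. s ~= -0.1459 or s ~= -6.8541.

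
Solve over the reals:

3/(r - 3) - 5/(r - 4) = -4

Multiply both sides by (r - 3)(r - 4):
3(r - 4) - 5(r - 3) = -4(r - 3)(r - 4).
Expand and collect terms: -4r^2 + 30r - 51 = 0.
By the quadratic formula, r = (-30 +/- sqrt(84)) / -8, so r ~= 2.6044 or r ~= 4.8956.
Neither value makes a denominator zero (r != 3, r != 4), so both are valid.

r = 2.6044 or r = 4.8956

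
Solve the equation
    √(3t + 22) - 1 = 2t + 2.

t = 1

Isolate the radical: √(3t + 22) = 2t + 3.
Square both sides: 3t + 22 = (2t + 3)².
Expand and rearrange: 4t² + 9t - 13 = 0.
Solving gives t = 1 or t = -3.25.
Check each candidate in the original equation:
  t = 1: √(25) = 5, while 2t + 3 = 5 — valid.
  t = -3.25: √(12.25) = 3.5, while 2t + 3 = -3.5 — extraneous.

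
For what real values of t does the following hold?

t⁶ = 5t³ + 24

Let u = t³. The equation becomes u² - 5u - 24 = 0.
Factor: (u - 8)(u + 3) = 0, so u = 8 or u = -3.
t³ = 8 gives t = 2.
t³ = -3 gives t = -∛(3) ≈ -1.4422.

t = -1.4422 or t = 2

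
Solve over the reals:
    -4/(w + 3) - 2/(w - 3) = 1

w = -7.899 or w = 1.899

Multiply both sides by (w + 3)(w - 3):
-4(w - 3) - 2(w + 3) = (w + 3)(w - 3).
Expand and collect terms: w² + 6w - 15 = 0.
By the quadratic formula, w = (-6 ± √96) / 2, so w ≈ 1.899 or w ≈ -7.899.
Neither value makes a denominator zero (w ≠ -3, w ≠ 3), so both are valid.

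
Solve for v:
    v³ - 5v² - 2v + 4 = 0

Possible rational roots are divisors of 4. Testing v = -1 gives 0, so (v + 1) is a factor.
Divide: v³ - 5v² - 2v + 4 = (v + 1)(v² - 6v + 4).
Apply the quadratic formula to v² - 6v + 4 = 0: v = (6 ± √20)/2, i.e. v ≈ 5.2361 or v ≈ 0.7639.

v = -1 or v = 0.7639 or v = 5.2361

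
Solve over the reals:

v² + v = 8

v = -3.3723 or v = 2.3723

Rearrange to standard form: v² + v - 8 = 0.
Discriminant: (1)² − 4·1·(-8) = 33.
Quadratic formula: v = (-1 ± √33) / 2.
So v = -1/2 + √(33)/2 ≈ 2.3723 or v = -√(33)/2 - 1/2 ≈ -3.3723.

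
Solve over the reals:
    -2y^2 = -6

Rearrange to standard form: -2y^2 + 6 = 0.
Discriminant: (0)^2 - 4*(-2)*6 = 48.
Quadratic formula: y = (0 +/- sqrt(48)) / (-4).
So y = -sqrt(3) ~= -1.7321 or y = sqrt(3) ~= 1.7321.

y = -1.7321 or y = 1.7321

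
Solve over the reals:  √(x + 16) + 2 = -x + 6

Isolate the radical: √(x + 16) = -x + 4.
Square both sides: x + 16 = (-x + 4)².
Expand and rearrange: x² - 9x = 0.
Solving gives x = 9 or x = 0.
Check each candidate in the original equation:
  x = 9: √(25) = 5, while -x + 4 = -5 — extraneous.
  x = 0: √(16) = 4, while -x + 4 = 4 — valid.

x = 0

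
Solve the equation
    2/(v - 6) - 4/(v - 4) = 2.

Multiply both sides by (v - 6)(v - 4):
2(v - 4) - 4(v - 6) = 2(v - 6)(v - 4).
Expand and collect terms: 2v² - 18v + 32 = 0.
By the quadratic formula, v = (18 ± √68) / 4, so v ≈ 6.5616 or v ≈ 2.4384.
Neither value makes a denominator zero (v ≠ 6, v ≠ 4), so both are valid.

v = 2.4384 or v = 6.5616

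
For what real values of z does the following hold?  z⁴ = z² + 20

z = -2.2361 or z = 2.2361

Let u = z². The equation becomes u² - u - 20 = 0.
Factor: (u + 4)(u - 5) = 0, so u = -4 or u = 5.
z² = -4 < 0 has no real solution.
z² = 5 gives z = ±√(5) ≈ ±2.2361.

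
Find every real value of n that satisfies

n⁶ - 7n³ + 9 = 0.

n = 1.1928 or n = 1.7438

Let u = n³. The equation becomes u² - 7u + 9 = 0.
By the quadratic formula, u = √(13)/2 + 7/2 or u = 7/2 - √(13)/2.
n³ = √(13)/2 + 7/2 gives n = ∛(√(13)/2 + 7/2) ≈ 1.7438.
n³ = 7/2 - √(13)/2 gives n = ∛(7/2 - √(13)/2) ≈ 1.1928.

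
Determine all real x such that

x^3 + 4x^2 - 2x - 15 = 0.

Possible rational roots are divisors of -15. Testing x = -3 gives 0, so (x + 3) is a factor.
Divide: x^3 + 4x^2 - 2x - 15 = (x + 3)(x^2 + x - 5).
Apply the quadratic formula to x^2 + x - 5 = 0: x = (-1 +/- sqrt(21))/2, i.e. x ~= 1.7913 or x ~= -2.7913.

x = -3 or x = -2.7913 or x = 1.7913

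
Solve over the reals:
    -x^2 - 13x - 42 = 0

x = -7 or x = -6

Factor: -1(x + 7)(x + 6) = 0.
So x = -7 or x = -6.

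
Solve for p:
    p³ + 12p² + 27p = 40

p = -8 or p = -5 or p = 1

Rearrange: p³ + 12p² + 27p - 40 = 0.
Possible rational roots are divisors of -40. Testing p = -5 gives 0, so (p + 5) is a factor.
Divide: p³ + 12p² + 27p - 40 = (p + 5)(p² + 7p - 8).
Factor the quadratic: p = 1 or p = -8.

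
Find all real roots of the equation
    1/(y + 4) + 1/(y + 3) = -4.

Multiply both sides by (y + 4)(y + 3):
(y + 3) + (y + 4) = -4(y + 4)(y + 3).
Expand and collect terms: -4y² - 30y - 55 = 0.
By the quadratic formula, y = (30 ± √20) / -8, so y ≈ -4.309 or y ≈ -3.191.
Neither value makes a denominator zero (y ≠ -4, y ≠ -3), so both are valid.

y = -4.309 or y = -3.191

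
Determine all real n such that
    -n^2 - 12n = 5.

Rearrange to standard form: -n^2 - 12n - 5 = 0.
Discriminant: (-12)^2 - 4*(-1)*(-5) = 124.
Quadratic formula: n = (12 +/- sqrt(124)) / (-2).
So n = -6 - sqrt(31) ~= -11.5678 or n = -6 + sqrt(31) ~= -0.4322.

n = -11.5678 or n = -0.4322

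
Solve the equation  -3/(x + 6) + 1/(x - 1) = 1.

Multiply both sides by (x + 6)(x - 1):
-3(x - 1) + (x + 6) = (x + 6)(x - 1).
Expand and collect terms: x² + 7x - 15 = 0.
By the quadratic formula, x = (-7 ± √109) / 2, so x ≈ 1.7202 or x ≈ -8.7202.
Neither value makes a denominator zero (x ≠ -6, x ≠ 1), so both are valid.

x = -8.7202 or x = 1.7202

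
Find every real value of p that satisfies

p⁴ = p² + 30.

p = -2.4495 or p = 2.4495

Let u = p². The equation becomes u² - u - 30 = 0.
Factor: (u - 6)(u + 5) = 0, so u = 6 or u = -5.
p² = 6 gives p = ±√(6) ≈ ±2.4495.
p² = -5 < 0 has no real solution.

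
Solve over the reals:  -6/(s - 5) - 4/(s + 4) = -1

Multiply both sides by (s - 5)(s + 4):
-6(s + 4) - 4(s - 5) = -(s - 5)(s + 4).
Expand and collect terms: -s^2 + 11s + 24 = 0.
By the quadratic formula, s = (-11 +/- sqrt(217)) / -2, so s ~= -1.8655 or s ~= 12.8655.
Neither value makes a denominator zero (s != 5, s != -4), so both are valid.

s = -1.8655 or s = 12.8655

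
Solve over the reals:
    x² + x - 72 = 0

Factor: (x + 9)(x - 8) = 0.
So x = -9 or x = 8.

x = -9 or x = 8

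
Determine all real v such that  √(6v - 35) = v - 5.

Square both sides: 6v - 35 = (v - 5)².
Expand and rearrange: v² - 16v + 60 = 0.
Solving gives v = 10 or v = 6.
Check each candidate in the original equation:
  v = 10: √(25) = 5, while v - 5 = 5 — valid.
  v = 6: √(1) = 1, while v - 5 = 1 — valid.

v = 6 or v = 10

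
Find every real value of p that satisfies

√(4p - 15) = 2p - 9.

Square both sides: 4p - 15 = (2p - 9)².
Expand and rearrange: 4p² - 40p + 96 = 0.
Solving gives p = 6 or p = 4.
Check each candidate in the original equation:
  p = 6: √(9) = 3, while 2p - 9 = 3 — valid.
  p = 4: √(1) = 1, while 2p - 9 = -1 — extraneous.

p = 6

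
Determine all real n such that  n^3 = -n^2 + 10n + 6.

n = -3.4142 or n = -0.5858 or n = 3

Rearrange: n^3 + n^2 - 10n - 6 = 0.
Possible rational roots are divisors of -6. Testing n = 3 gives 0, so (n - 3) is a factor.
Divide: n^3 + n^2 - 10n - 6 = (n - 3)(n^2 + 4n + 2).
Apply the quadratic formula to n^2 + 4n + 2 = 0: n = (-4 +/- sqrt(8))/2, i.e. n ~= -0.5858 or n ~= -3.4142.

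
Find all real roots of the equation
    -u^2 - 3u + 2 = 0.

u = -3.5616 or u = 0.5616

Discriminant: (-3)^2 - 4*(-1)*2 = 17.
Quadratic formula: u = (3 +/- sqrt(17)) / (-2).
So u = -sqrt(17)/2 - 3/2 ~= -3.5616 or u = -3/2 + sqrt(17)/2 ~= 0.5616.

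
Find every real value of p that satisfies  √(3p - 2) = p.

p = 1 or p = 2

Square both sides: 3p - 2 = (p)².
Expand and rearrange: p² - 3p + 2 = 0.
Solving gives p = 2 or p = 1.
Check each candidate in the original equation:
  p = 2: √(4) = 2, while p = 2 — valid.
  p = 1: √(1) = 1, while p = 1 — valid.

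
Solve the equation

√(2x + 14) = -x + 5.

x = 1

Square both sides: 2x + 14 = (-x + 5)².
Expand and rearrange: x² - 12x + 11 = 0.
Solving gives x = 11 or x = 1.
Check each candidate in the original equation:
  x = 11: √(36) = 6, while -x + 5 = -6 — extraneous.
  x = 1: √(16) = 4, while -x + 5 = 4 — valid.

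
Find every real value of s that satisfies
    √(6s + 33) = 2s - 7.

s = 8

Square both sides: 6s + 33 = (2s - 7)².
Expand and rearrange: 4s² - 34s + 16 = 0.
Solving gives s = 8 or s = 0.5.
Check each candidate in the original equation:
  s = 8: √(81) = 9, while 2s - 7 = 9 — valid.
  s = 0.5: √(36) = 6, while 2s - 7 = -6 — extraneous.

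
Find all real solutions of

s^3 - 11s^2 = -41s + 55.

Rearrange: s^3 - 11s^2 + 41s - 55 = 0.
Possible rational roots are divisors of -55. Testing s = 5 gives 0, so (s - 5) is a factor.
Divide: s^3 - 11s^2 + 41s - 55 = (s - 5)(s^2 - 6s + 11).
The quadratic s^2 - 6s + 11 has discriminant -8 < 0, so no further real roots.

s = 5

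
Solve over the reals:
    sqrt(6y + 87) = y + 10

y = -1

Square both sides: 6y + 87 = (y + 10)^2.
Expand and rearrange: y^2 + 14y + 13 = 0.
Solving gives y = -1 or y = -13.
Check each candidate in the original equation:
  y = -1: sqrt(81) = 9, while y + 10 = 9 — valid.
  y = -13: sqrt(9) = 3, while y + 10 = -3 — extraneous.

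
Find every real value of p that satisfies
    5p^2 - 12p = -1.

Rearrange to standard form: 5p^2 - 12p + 1 = 0.
Discriminant: (-12)^2 - 4*5*1 = 124.
Quadratic formula: p = (12 +/- sqrt(124)) / 10.
So p = sqrt(31)/5 + 6/5 ~= 2.3136 or p = 6/5 - sqrt(31)/5 ~= 0.0864.

p = 0.0864 or p = 2.3136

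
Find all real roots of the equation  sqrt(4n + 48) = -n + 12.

Square both sides: 4n + 48 = (-n + 12)^2.
Expand and rearrange: n^2 - 28n + 96 = 0.
Solving gives n = 24 or n = 4.
Check each candidate in the original equation:
  n = 24: sqrt(144) = 12, while -n + 12 = -12 — extraneous.
  n = 4: sqrt(64) = 8, while -n + 12 = 8 — valid.

n = 4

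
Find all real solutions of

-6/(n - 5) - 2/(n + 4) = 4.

Multiply both sides by (n - 5)(n + 4):
-6(n + 4) - 2(n - 5) = 4(n - 5)(n + 4).
Expand and collect terms: 4n^2 + 4n - 66 = 0.
By the quadratic formula, n = (-4 +/- sqrt(1072)) / 8, so n ~= 3.5927 or n ~= -4.5927.
Neither value makes a denominator zero (n != 5, n != -4), so both are valid.

n = -4.5927 or n = 3.5927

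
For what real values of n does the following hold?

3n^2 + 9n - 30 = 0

n = -5 or n = 2

Factor: 3(n + 5)(n - 2) = 0.
So n = -5 or n = 2.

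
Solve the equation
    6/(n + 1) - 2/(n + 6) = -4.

Multiply both sides by (n + 1)(n + 6):
6(n + 6) - 2(n + 1) = -4(n + 1)(n + 6).
Expand and collect terms: -4n² - 32n - 58 = 0.
By the quadratic formula, n = (32 ± √96) / -8, so n ≈ -5.2247 or n ≈ -2.7753.
Neither value makes a denominator zero (n ≠ -1, n ≠ -6), so both are valid.

n = -5.2247 or n = -2.7753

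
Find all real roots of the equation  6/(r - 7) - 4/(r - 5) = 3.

r = 4.2251 or r = 8.4415

Multiply both sides by (r - 7)(r - 5):
6(r - 5) - 4(r - 7) = 3(r - 7)(r - 5).
Expand and collect terms: 3r² - 38r + 107 = 0.
By the quadratic formula, r = (38 ± √160) / 6, so r ≈ 8.4415 or r ≈ 4.2251.
Neither value makes a denominator zero (r ≠ 7, r ≠ 5), so both are valid.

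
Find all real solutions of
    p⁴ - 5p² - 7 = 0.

p = -2.4779 or p = 2.4779

Let u = p². The equation becomes u² - 5u - 7 = 0.
By the quadratic formula, u = 5/2 + √(53)/2 or u = 5/2 - √(53)/2.
p² = 5/2 + √(53)/2 gives p = ±√(5/2 + √(53)/2) ≈ ±2.4779.
p² = 5/2 - √(53)/2 < 0 has no real solution.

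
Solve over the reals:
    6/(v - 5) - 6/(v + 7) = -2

v = -1

Multiply both sides by (v - 5)(v + 7):
6(v + 7) - 6(v - 5) = -2(v - 5)(v + 7).
Expand and collect terms: -2v^2 - 4v - 2 = 0.
This has the repeated root v = -1.
Neither value makes a denominator zero (v != 5, v != -7), so both are valid.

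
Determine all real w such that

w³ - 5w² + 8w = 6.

w = 3

Rearrange: w³ - 5w² + 8w - 6 = 0.
Possible rational roots are divisors of -6. Testing w = 3 gives 0, so (w - 3) is a factor.
Divide: w³ - 5w² + 8w - 6 = (w - 3)(w² - 2w + 2).
The quadratic w² - 2w + 2 has discriminant -4 < 0, so no further real roots.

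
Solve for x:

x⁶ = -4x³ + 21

x = -1.9129 or x = 1.4422

Let u = x³. The equation becomes u² + 4u - 21 = 0.
Factor: (u - 3)(u + 7) = 0, so u = 3 or u = -7.
x³ = 3 gives x = ∛(3) ≈ 1.4422.
x³ = -7 gives x = -∛(7) ≈ -1.9129.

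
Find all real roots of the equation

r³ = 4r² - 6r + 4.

Rearrange: r³ - 4r² + 6r - 4 = 0.
Possible rational roots are divisors of -4. Testing r = 2 gives 0, so (r - 2) is a factor.
Divide: r³ - 4r² + 6r - 4 = (r - 2)(r² - 2r + 2).
The quadratic r² - 2r + 2 has discriminant -4 < 0, so no further real roots.

r = 2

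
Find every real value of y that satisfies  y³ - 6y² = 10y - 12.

Rearrange: y³ - 6y² - 10y + 12 = 0.
Possible rational roots are divisors of 12. Testing y = -2 gives 0, so (y + 2) is a factor.
Divide: y³ - 6y² - 10y + 12 = (y + 2)(y² - 8y + 6).
Apply the quadratic formula to y² - 8y + 6 = 0: y = (8 ± √40)/2, i.e. y ≈ 7.1623 or y ≈ 0.8377.

y = -2 or y = 0.8377 or y = 7.1623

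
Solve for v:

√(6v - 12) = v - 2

v = 2 or v = 8

Square both sides: 6v - 12 = (v - 2)².
Expand and rearrange: v² - 10v + 16 = 0.
Solving gives v = 8 or v = 2.
Check each candidate in the original equation:
  v = 8: √(36) = 6, while v - 2 = 6 — valid.
  v = 2: √(0) = 0, while v - 2 = 0 — valid.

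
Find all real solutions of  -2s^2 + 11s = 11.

s = 1.3139 or s = 4.1861

Rearrange to standard form: -2s^2 + 11s - 11 = 0.
Discriminant: (11)^2 - 4*(-2)*(-11) = 33.
Quadratic formula: s = (-11 +/- sqrt(33)) / (-4).
So s = 11/4 - sqrt(33)/4 ~= 1.3139 or s = sqrt(33)/4 + 11/4 ~= 4.1861.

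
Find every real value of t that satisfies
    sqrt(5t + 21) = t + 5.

Square both sides: 5t + 21 = (t + 5)^2.
Expand and rearrange: t^2 + 5t + 4 = 0.
Solving gives t = -1 or t = -4.
Check each candidate in the original equation:
  t = -1: sqrt(16) = 4, while t + 5 = 4 — valid.
  t = -4: sqrt(1) = 1, while t + 5 = 1 — valid.

t = -4 or t = -1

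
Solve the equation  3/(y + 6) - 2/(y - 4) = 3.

Multiply both sides by (y + 6)(y - 4):
3(y - 4) - 2(y + 6) = 3(y + 6)(y - 4).
Expand and collect terms: 3y² + 5y - 48 = 0.
By the quadratic formula, y = (-5 ± √601) / 6, so y ≈ 3.2526 or y ≈ -4.9192.
Neither value makes a denominator zero (y ≠ -6, y ≠ 4), so both are valid.

y = -4.9192 or y = 3.2526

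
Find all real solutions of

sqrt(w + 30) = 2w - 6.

Square both sides: w + 30 = (2w - 6)^2.
Expand and rearrange: 4w^2 - 25w + 6 = 0.
Solving gives w = 6 or w = 0.25.
Check each candidate in the original equation:
  w = 6: sqrt(36) = 6, while 2w - 6 = 6 — valid.
  w = 0.25: sqrt(30.25) = 5.5, while 2w - 6 = -5.5 — extraneous.

w = 6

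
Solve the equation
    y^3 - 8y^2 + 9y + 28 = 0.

y = -1.3166 or y = 4 or y = 5.3166

Possible rational roots are divisors of 28. Testing y = 4 gives 0, so (y - 4) is a factor.
Divide: y^3 - 8y^2 + 9y + 28 = (y - 4)(y^2 - 4y - 7).
Apply the quadratic formula to y^2 - 4y - 7 = 0: y = (4 +/- sqrt(44))/2, i.e. y ~= 5.3166 or y ~= -1.3166.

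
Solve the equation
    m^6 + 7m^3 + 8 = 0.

m = -1.7717 or m = -1.1288

Let u = m^3. The equation becomes u^2 + 7u + 8 = 0.
By the quadratic formula, u = -7/2 + sqrt(17)/2 or u = -7/2 - sqrt(17)/2.
m^3 = -7/2 + sqrt(17)/2 gives m = -(7/2 - sqrt(17)/2)^(1/3) ~= -1.1288.
m^3 = -7/2 - sqrt(17)/2 gives m = -(sqrt(17)/2 + 7/2)^(1/3) ~= -1.7717.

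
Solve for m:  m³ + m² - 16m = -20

Rearrange: m³ + m² - 16m + 20 = 0.
Possible rational roots are divisors of 20. Testing m = -5 gives 0, so (m + 5) is a factor.
Divide: m³ + m² - 16m + 20 = (m + 5)(m² - 4m + 4).
The quadratic has the repeated root m = 2.

m = -5 or m = 2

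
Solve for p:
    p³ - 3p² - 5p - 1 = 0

Possible rational roots are divisors of -1. Testing p = -1 gives 0, so (p + 1) is a factor.
Divide: p³ - 3p² - 5p - 1 = (p + 1)(p² - 4p - 1).
Apply the quadratic formula to p² - 4p - 1 = 0: p = (4 ± √20)/2, i.e. p ≈ 4.2361 or p ≈ -0.2361.

p = -1 or p = -0.2361 or p = 4.2361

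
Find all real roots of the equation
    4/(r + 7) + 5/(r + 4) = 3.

r = -6.2361 or r = -1.7639

Multiply both sides by (r + 7)(r + 4):
4(r + 4) + 5(r + 7) = 3(r + 7)(r + 4).
Expand and collect terms: 3r^2 + 24r + 33 = 0.
By the quadratic formula, r = (-24 +/- sqrt(180)) / 6, so r ~= -1.7639 or r ~= -6.2361.
Neither value makes a denominator zero (r != -7, r != -4), so both are valid.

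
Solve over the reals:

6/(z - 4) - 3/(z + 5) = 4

Multiply both sides by (z - 4)(z + 5):
6(z + 5) - 3(z - 4) = 4(z - 4)(z + 5).
Expand and collect terms: 4z² + z - 122 = 0.
By the quadratic formula, z = (-1 ± √1953) / 8, so z ≈ 5.3991 or z ≈ -5.6491.
Neither value makes a denominator zero (z ≠ 4, z ≠ -5), so both are valid.

z = -5.6491 or z = 5.3991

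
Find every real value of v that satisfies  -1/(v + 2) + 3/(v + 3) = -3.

v = -3.8471 or v = -1.8195

Multiply both sides by (v + 2)(v + 3):
-(v + 3) + 3(v + 2) = -3(v + 2)(v + 3).
Expand and collect terms: -3v² - 17v - 21 = 0.
By the quadratic formula, v = (17 ± √37) / -6, so v ≈ -3.8471 or v ≈ -1.8195.
Neither value makes a denominator zero (v ≠ -2, v ≠ -3), so both are valid.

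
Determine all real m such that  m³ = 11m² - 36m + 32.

Rearrange: m³ - 11m² + 36m - 32 = 0.
Possible rational roots are divisors of -32. Testing m = 4 gives 0, so (m - 4) is a factor.
Divide: m³ - 11m² + 36m - 32 = (m - 4)(m² - 7m + 8).
Apply the quadratic formula to m² - 7m + 8 = 0: m = (7 ± √17)/2, i.e. m ≈ 5.5616 or m ≈ 1.4384.

m = 1.4384 or m = 4 or m = 5.5616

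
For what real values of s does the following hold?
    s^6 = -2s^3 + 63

s = -2.0801 or s = 1.9129

Let u = s^3. The equation becomes u^2 + 2u - 63 = 0.
Factor: (u + 9)(u - 7) = 0, so u = -9 or u = 7.
s^3 = -9 gives s = -(9)^(1/3) ~= -2.0801.
s^3 = 7 gives s = (7)^(1/3) ~= 1.9129.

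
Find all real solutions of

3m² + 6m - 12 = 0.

m = -3.2361 or m = 1.2361

Discriminant: (6)² − 4·3·(-12) = 180.
Quadratic formula: m = (-6 ± √180) / 6.
So m = -1 + √(5) ≈ 1.2361 or m = -√(5) - 1 ≈ -3.2361.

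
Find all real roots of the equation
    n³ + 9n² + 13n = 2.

n = -7.1401 or n = -2 or n = 0.1401

Rearrange: n³ + 9n² + 13n - 2 = 0.
Possible rational roots are divisors of -2. Testing n = -2 gives 0, so (n + 2) is a factor.
Divide: n³ + 9n² + 13n - 2 = (n + 2)(n² + 7n - 1).
Apply the quadratic formula to n² + 7n - 1 = 0: n = (-7 ± √53)/2, i.e. n ≈ 0.1401 or n ≈ -7.1401.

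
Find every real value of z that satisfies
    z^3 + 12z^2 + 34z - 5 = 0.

z = -7.1401 or z = -5 or z = 0.1401

Possible rational roots are divisors of -5. Testing z = -5 gives 0, so (z + 5) is a factor.
Divide: z^3 + 12z^2 + 34z - 5 = (z + 5)(z^2 + 7z - 1).
Apply the quadratic formula to z^2 + 7z - 1 = 0: z = (-7 +/- sqrt(53))/2, i.e. z ~= 0.1401 or z ~= -7.1401.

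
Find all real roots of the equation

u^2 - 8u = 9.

Bring every term to one side: u^2 - 8u - 9 = 0.
Factor: (u - 9)(u + 1) = 0.
So u = 9 or u = -1.

u = -1 or u = 9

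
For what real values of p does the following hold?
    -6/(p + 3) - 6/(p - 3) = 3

Multiply both sides by (p + 3)(p - 3):
-6(p - 3) - 6(p + 3) = 3(p + 3)(p - 3).
Expand and collect terms: 3p^2 + 12p - 27 = 0.
By the quadratic formula, p = (-12 +/- sqrt(468)) / 6, so p ~= 1.6056 or p ~= -5.6056.
Neither value makes a denominator zero (p != -3, p != 3), so both are valid.

p = -5.6056 or p = 1.6056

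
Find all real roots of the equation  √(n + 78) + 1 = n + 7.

n = 3

Isolate the radical: √(n + 78) = n + 6.
Square both sides: n + 78 = (n + 6)².
Expand and rearrange: n² + 11n - 42 = 0.
Solving gives n = 3 or n = -14.
Check each candidate in the original equation:
  n = 3: √(81) = 9, while n + 6 = 9 — valid.
  n = -14: √(64) = 8, while n + 6 = -8 — extraneous.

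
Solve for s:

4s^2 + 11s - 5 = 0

s = -3.1472 or s = 0.3972

Discriminant: (11)^2 - 4*4*(-5) = 201.
Quadratic formula: s = (-11 +/- sqrt(201)) / 8.
So s = -11/8 + sqrt(201)/8 ~= 0.3972 or s = -sqrt(201)/8 - 11/8 ~= -3.1472.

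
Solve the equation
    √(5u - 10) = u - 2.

u = 2 or u = 7

Square both sides: 5u - 10 = (u - 2)².
Expand and rearrange: u² - 9u + 14 = 0.
Solving gives u = 7 or u = 2.
Check each candidate in the original equation:
  u = 7: √(25) = 5, while u - 2 = 5 — valid.
  u = 2: √(0) = 0, while u - 2 = 0 — valid.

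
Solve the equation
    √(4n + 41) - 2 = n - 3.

Isolate the radical: √(4n + 41) = n - 1.
Square both sides: 4n + 41 = (n - 1)².
Expand and rearrange: n² - 6n - 40 = 0.
Solving gives n = 10 or n = -4.
Check each candidate in the original equation:
  n = 10: √(81) = 9, while n - 1 = 9 — valid.
  n = -4: √(25) = 5, while n - 1 = -5 — extraneous.

n = 10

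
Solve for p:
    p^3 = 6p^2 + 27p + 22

Rearrange: p^3 - 6p^2 - 27p - 22 = 0.
Possible rational roots are divisors of -22. Testing p = -2 gives 0, so (p + 2) is a factor.
Divide: p^3 - 6p^2 - 27p - 22 = (p + 2)(p^2 - 8p - 11).
Apply the quadratic formula to p^2 - 8p - 11 = 0: p = (8 +/- sqrt(108))/2, i.e. p ~= 9.1962 or p ~= -1.1962.

p = -2 or p = -1.1962 or p = 9.1962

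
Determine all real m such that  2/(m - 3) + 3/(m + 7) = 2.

m = -5.6554 or m = 4.1554

Multiply both sides by (m - 3)(m + 7):
2(m + 7) + 3(m - 3) = 2(m - 3)(m + 7).
Expand and collect terms: 2m^2 + 3m - 47 = 0.
By the quadratic formula, m = (-3 +/- sqrt(385)) / 4, so m ~= 4.1554 or m ~= -5.6554.
Neither value makes a denominator zero (m != 3, m != -7), so both are valid.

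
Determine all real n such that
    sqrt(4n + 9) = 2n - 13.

Square both sides: 4n + 9 = (2n - 13)^2.
Expand and rearrange: 4n^2 - 56n + 160 = 0.
Solving gives n = 10 or n = 4.
Check each candidate in the original equation:
  n = 10: sqrt(49) = 7, while 2n - 13 = 7 — valid.
  n = 4: sqrt(25) = 5, while 2n - 13 = -5 — extraneous.

n = 10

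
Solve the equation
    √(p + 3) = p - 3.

p = 6

Square both sides: p + 3 = (p - 3)².
Expand and rearrange: p² - 7p + 6 = 0.
Solving gives p = 6 or p = 1.
Check each candidate in the original equation:
  p = 6: √(9) = 3, while p - 3 = 3 — valid.
  p = 1: √(4) = 2, while p - 3 = -2 — extraneous.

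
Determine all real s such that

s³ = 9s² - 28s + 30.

Rearrange: s³ - 9s² + 28s - 30 = 0.
Possible rational roots are divisors of -30. Testing s = 3 gives 0, so (s - 3) is a factor.
Divide: s³ - 9s² + 28s - 30 = (s - 3)(s² - 6s + 10).
The quadratic s² - 6s + 10 has discriminant -4 < 0, so no further real roots.

s = 3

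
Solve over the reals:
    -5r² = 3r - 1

Rearrange to standard form: -5r² - 3r + 1 = 0.
Discriminant: (-3)² − 4·(-5)·1 = 29.
Quadratic formula: r = (3 ± √29) / (-10).
So r = -√(29)/10 - 3/10 ≈ -0.8385 or r = -3/10 + √(29)/10 ≈ 0.2385.

r = -0.8385 or r = 0.2385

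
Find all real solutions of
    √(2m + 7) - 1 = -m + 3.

Isolate the radical: √(2m + 7) = -m + 4.
Square both sides: 2m + 7 = (-m + 4)².
Expand and rearrange: m² - 10m + 9 = 0.
Solving gives m = 9 or m = 1.
Check each candidate in the original equation:
  m = 9: √(25) = 5, while -m + 4 = -5 — extraneous.
  m = 1: √(9) = 3, while -m + 4 = 3 — valid.

m = 1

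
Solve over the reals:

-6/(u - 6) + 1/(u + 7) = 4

Multiply both sides by (u - 6)(u + 7):
-6(u + 7) + (u - 6) = 4(u - 6)(u + 7).
Expand and collect terms: 4u² + 9u - 120 = 0.
By the quadratic formula, u = (-9 ± √2001) / 8, so u ≈ 4.4666 or u ≈ -6.7166.
Neither value makes a denominator zero (u ≠ 6, u ≠ -7), so both are valid.

u = -6.7166 or u = 4.4666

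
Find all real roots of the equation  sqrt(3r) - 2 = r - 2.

r = 0 or r = 3

Isolate the radical: sqrt(3r) = r.
Square both sides: 3r = (r)^2.
Expand and rearrange: r^2 - 3r = 0.
Solving gives r = 3 or r = 0.
Check each candidate in the original equation:
  r = 3: sqrt(9) = 3, while r = 3 — valid.
  r = 0: sqrt(0) = 0, while r = 0 — valid.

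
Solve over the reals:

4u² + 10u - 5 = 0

Discriminant: (10)² − 4·4·(-5) = 180.
Quadratic formula: u = (-10 ± √180) / 8.
So u = -5/4 + 3·√(5)/4 ≈ 0.4271 or u = -3·√(5)/4 - 5/4 ≈ -2.9271.

u = -2.9271 or u = 0.4271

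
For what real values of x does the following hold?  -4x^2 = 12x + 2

x = -2.8229 or x = -0.1771

Rearrange to standard form: -4x^2 - 12x - 2 = 0.
Discriminant: (-12)^2 - 4*(-4)*(-2) = 112.
Quadratic formula: x = (12 +/- sqrt(112)) / (-8).
So x = -3/2 - sqrt(7)/2 ~= -2.8229 or x = -3/2 + sqrt(7)/2 ~= -0.1771.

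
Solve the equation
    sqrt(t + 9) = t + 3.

t = 0

Square both sides: t + 9 = (t + 3)^2.
Expand and rearrange: t^2 + 5t = 0.
Solving gives t = 0 or t = -5.
Check each candidate in the original equation:
  t = 0: sqrt(9) = 3, while t + 3 = 3 — valid.
  t = -5: sqrt(4) = 2, while t + 3 = -2 — extraneous.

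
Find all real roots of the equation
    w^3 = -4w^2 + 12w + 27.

Rearrange: w^3 + 4w^2 - 12w - 27 = 0.
Possible rational roots are divisors of -27. Testing w = 3 gives 0, so (w - 3) is a factor.
Divide: w^3 + 4w^2 - 12w - 27 = (w - 3)(w^2 + 7w + 9).
Apply the quadratic formula to w^2 + 7w + 9 = 0: w = (-7 +/- sqrt(13))/2, i.e. w ~= -1.6972 or w ~= -5.3028.

w = -5.3028 or w = -1.6972 or w = 3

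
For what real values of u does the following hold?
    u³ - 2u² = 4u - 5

u = -1.7913 or u = 1 or u = 2.7913

Rearrange: u³ - 2u² - 4u + 5 = 0.
Possible rational roots are divisors of 5. Testing u = 1 gives 0, so (u - 1) is a factor.
Divide: u³ - 2u² - 4u + 5 = (u - 1)(u² - u - 5).
Apply the quadratic formula to u² - u - 5 = 0: u = (1 ± √21)/2, i.e. u ≈ 2.7913 or u ≈ -1.7913.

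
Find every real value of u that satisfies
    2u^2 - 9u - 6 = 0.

u = -0.5895 or u = 5.0895

Discriminant: (-9)^2 - 4*2*(-6) = 129.
Quadratic formula: u = (9 +/- sqrt(129)) / 4.
So u = 9/4 + sqrt(129)/4 ~= 5.0895 or u = 9/4 - sqrt(129)/4 ~= -0.5895.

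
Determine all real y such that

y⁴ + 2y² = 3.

y = -1 or y = 1

Let u = y². The equation becomes u² + 2u - 3 = 0.
Factor: (u + 3)(u - 1) = 0, so u = -3 or u = 1.
y² = -3 < 0 has no real solution.
y² = 1 gives y = ±1.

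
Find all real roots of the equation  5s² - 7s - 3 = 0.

Discriminant: (-7)² − 4·5·(-3) = 109.
Quadratic formula: s = (7 ± √109) / 10.
So s = 7/10 + √(109)/10 ≈ 1.744 or s = 7/10 - √(109)/10 ≈ -0.344.

s = -0.344 or s = 1.744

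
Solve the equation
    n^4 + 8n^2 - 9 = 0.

n = -1 or n = 1

Let u = n^2. The equation becomes u^2 + 8u - 9 = 0.
Factor: (u + 9)(u - 1) = 0, so u = -9 or u = 1.
n^2 = -9 < 0 has no real solution.
n^2 = 1 gives n = +/-1.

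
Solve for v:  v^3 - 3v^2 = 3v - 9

v = -1.7321 or v = 1.7321 or v = 3

Rearrange: v^3 - 3v^2 - 3v + 9 = 0.
Possible rational roots are divisors of 9. Testing v = 3 gives 0, so (v - 3) is a factor.
Divide: v^3 - 3v^2 - 3v + 9 = (v - 3)(v^2 - 3).
Apply the quadratic formula to v^2 - 3 = 0: v = (0 +/- sqrt(12))/2, i.e. v ~= 1.7321 or v ~= -1.7321.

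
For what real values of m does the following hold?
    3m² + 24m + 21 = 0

Factor: 3(m + 1)(m + 7) = 0.
So m = -1 or m = -7.

m = -7 or m = -1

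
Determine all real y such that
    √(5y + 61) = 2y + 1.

Square both sides: 5y + 61 = (2y + 1)².
Expand and rearrange: 4y² - y - 60 = 0.
Solving gives y = 4 or y = -3.75.
Check each candidate in the original equation:
  y = 4: √(81) = 9, while 2y + 1 = 9 — valid.
  y = -3.75: √(42.25) = 6.5, while 2y + 1 = -6.5 — extraneous.

y = 4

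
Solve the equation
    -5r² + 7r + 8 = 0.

r = -0.7457 or r = 2.1457

Discriminant: (7)² − 4·(-5)·8 = 209.
Quadratic formula: r = (-7 ± √209) / (-10).
So r = 7/10 - √(209)/10 ≈ -0.7457 or r = 7/10 + √(209)/10 ≈ 2.1457.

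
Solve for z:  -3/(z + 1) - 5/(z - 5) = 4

z = -1.9155 or z = 3.9155

Multiply both sides by (z + 1)(z - 5):
-3(z - 5) - 5(z + 1) = 4(z + 1)(z - 5).
Expand and collect terms: 4z² - 8z - 30 = 0.
By the quadratic formula, z = (8 ± √544) / 8, so z ≈ 3.9155 or z ≈ -1.9155.
Neither value makes a denominator zero (z ≠ -1, z ≠ 5), so both are valid.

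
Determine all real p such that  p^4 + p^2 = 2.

Let u = p^2. The equation becomes u^2 + u - 2 = 0.
Factor: (u + 2)(u - 1) = 0, so u = -2 or u = 1.
p^2 = -2 < 0 has no real solution.
p^2 = 1 gives p = +/-1.

p = -1 or p = 1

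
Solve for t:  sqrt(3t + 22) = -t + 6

t = 1

Square both sides: 3t + 22 = (-t + 6)^2.
Expand and rearrange: t^2 - 15t + 14 = 0.
Solving gives t = 14 or t = 1.
Check each candidate in the original equation:
  t = 14: sqrt(64) = 8, while -t + 6 = -8 — extraneous.
  t = 1: sqrt(25) = 5, while -t + 6 = 5 — valid.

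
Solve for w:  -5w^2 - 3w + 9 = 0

Discriminant: (-3)^2 - 4*(-5)*9 = 189.
Quadratic formula: w = (3 +/- sqrt(189)) / (-10).
So w = -3*sqrt(21)/10 - 3/10 ~= -1.6748 or w = -3/10 + 3*sqrt(21)/10 ~= 1.0748.

w = -1.6748 or w = 1.0748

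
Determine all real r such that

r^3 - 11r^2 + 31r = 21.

Rearrange: r^3 - 11r^2 + 31r - 21 = 0.
Possible rational roots are divisors of -21. Testing r = 3 gives 0, so (r - 3) is a factor.
Divide: r^3 - 11r^2 + 31r - 21 = (r - 3)(r^2 - 8r + 7).
Factor the quadratic: r = 7 or r = 1.

r = 1 or r = 3 or r = 7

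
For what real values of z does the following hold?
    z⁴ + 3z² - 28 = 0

Let u = z². The equation becomes u² + 3u - 28 = 0.
Factor: (u - 4)(u + 7) = 0, so u = 4 or u = -7.
z² = 4 gives z = ±2.
z² = -7 < 0 has no real solution.

z = -2 or z = 2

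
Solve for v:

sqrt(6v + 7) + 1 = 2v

v = 3

Isolate the radical: sqrt(6v + 7) = 2v - 1.
Square both sides: 6v + 7 = (2v - 1)^2.
Expand and rearrange: 4v^2 - 10v - 6 = 0.
Solving gives v = 3 or v = -0.5.
Check each candidate in the original equation:
  v = 3: sqrt(25) = 5, while 2v - 1 = 5 — valid.
  v = -0.5: sqrt(4) = 2, while 2v - 1 = -2 — extraneous.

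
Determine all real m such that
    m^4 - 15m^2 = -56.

Let u = m^2. The equation becomes u^2 - 15u + 56 = 0.
Factor: (u - 8)(u - 7) = 0, so u = 8 or u = 7.
m^2 = 8 gives m = +/-2*sqrt(2) ~= +/-2.8284.
m^2 = 7 gives m = +/-sqrt(7) ~= +/-2.6458.

m = -2.8284 or m = -2.6458 or m = 2.6458 or m = 2.8284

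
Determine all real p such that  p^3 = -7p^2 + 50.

p = -5 or p = -4.3166 or p = 2.3166

Rearrange: p^3 + 7p^2 - 50 = 0.
Possible rational roots are divisors of -50. Testing p = -5 gives 0, so (p + 5) is a factor.
Divide: p^3 + 7p^2 - 50 = (p + 5)(p^2 + 2p - 10).
Apply the quadratic formula to p^2 + 2p - 10 = 0: p = (-2 +/- sqrt(44))/2, i.e. p ~= 2.3166 or p ~= -4.3166.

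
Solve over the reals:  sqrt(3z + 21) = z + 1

z = 5

Square both sides: 3z + 21 = (z + 1)^2.
Expand and rearrange: z^2 - z - 20 = 0.
Solving gives z = 5 or z = -4.
Check each candidate in the original equation:
  z = 5: sqrt(36) = 6, while z + 1 = 6 — valid.
  z = -4: sqrt(9) = 3, while z + 1 = -3 — extraneous.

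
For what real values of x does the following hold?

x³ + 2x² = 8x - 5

x = -4.1926 or x = 1 or x = 1.1926

Rearrange: x³ + 2x² - 8x + 5 = 0.
Possible rational roots are divisors of 5. Testing x = 1 gives 0, so (x - 1) is a factor.
Divide: x³ + 2x² - 8x + 5 = (x - 1)(x² + 3x - 5).
Apply the quadratic formula to x² + 3x - 5 = 0: x = (-3 ± √29)/2, i.e. x ≈ 1.1926 or x ≈ -4.1926.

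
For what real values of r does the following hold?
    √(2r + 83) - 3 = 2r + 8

r = -1

Isolate the radical: √(2r + 83) = 2r + 11.
Square both sides: 2r + 83 = (2r + 11)².
Expand and rearrange: 4r² + 42r + 38 = 0.
Solving gives r = -1 or r = -9.5.
Check each candidate in the original equation:
  r = -1: √(81) = 9, while 2r + 11 = 9 — valid.
  r = -9.5: √(64) = 8, while 2r + 11 = -8 — extraneous.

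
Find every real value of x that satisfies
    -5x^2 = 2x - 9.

Rearrange to standard form: -5x^2 - 2x + 9 = 0.
Discriminant: (-2)^2 - 4*(-5)*9 = 184.
Quadratic formula: x = (2 +/- sqrt(184)) / (-10).
So x = -sqrt(46)/5 - 1/5 ~= -1.5565 or x = -1/5 + sqrt(46)/5 ~= 1.1565.

x = -1.5565 or x = 1.1565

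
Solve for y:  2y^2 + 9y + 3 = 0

Discriminant: (9)^2 - 4*2*3 = 57.
Quadratic formula: y = (-9 +/- sqrt(57)) / 4.
So y = -9/4 + sqrt(57)/4 ~= -0.3625 or y = -9/4 - sqrt(57)/4 ~= -4.1375.

y = -4.1375 or y = -0.3625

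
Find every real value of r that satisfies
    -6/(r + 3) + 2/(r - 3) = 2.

r = -5.6904 or r = 3.6904

Multiply both sides by (r + 3)(r - 3):
-6(r - 3) + 2(r + 3) = 2(r + 3)(r - 3).
Expand and collect terms: 2r^2 + 4r - 42 = 0.
By the quadratic formula, r = (-4 +/- sqrt(352)) / 4, so r ~= 3.6904 or r ~= -5.6904.
Neither value makes a denominator zero (r != -3, r != 3), so both are valid.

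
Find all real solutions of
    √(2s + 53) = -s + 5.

s = -2

Square both sides: 2s + 53 = (-s + 5)².
Expand and rearrange: s² - 12s - 28 = 0.
Solving gives s = 14 or s = -2.
Check each candidate in the original equation:
  s = 14: √(81) = 9, while -s + 5 = -9 — extraneous.
  s = -2: √(49) = 7, while -s + 5 = 7 — valid.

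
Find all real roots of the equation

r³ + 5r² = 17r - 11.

Rearrange: r³ + 5r² - 17r + 11 = 0.
Possible rational roots are divisors of 11. Testing r = 1 gives 0, so (r - 1) is a factor.
Divide: r³ + 5r² - 17r + 11 = (r - 1)(r² + 6r - 11).
Apply the quadratic formula to r² + 6r - 11 = 0: r = (-6 ± √80)/2, i.e. r ≈ 1.4721 or r ≈ -7.4721.

r = -7.4721 or r = 1 or r = 1.4721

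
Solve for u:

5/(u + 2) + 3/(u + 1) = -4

Multiply both sides by (u + 2)(u + 1):
5(u + 1) + 3(u + 2) = -4(u + 2)(u + 1).
Expand and collect terms: -4u^2 - 20u - 19 = 0.
By the quadratic formula, u = (20 +/- sqrt(96)) / -8, so u ~= -3.7247 or u ~= -1.2753.
Neither value makes a denominator zero (u != -2, u != -1), so both are valid.

u = -3.7247 or u = -1.2753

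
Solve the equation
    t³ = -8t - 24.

t = -2

Rearrange: t³ + 8t + 24 = 0.
Possible rational roots are divisors of 24. Testing t = -2 gives 0, so (t + 2) is a factor.
Divide: t³ + 8t + 24 = (t + 2)(t² - 2t + 12).
The quadratic t² - 2t + 12 has discriminant -44 < 0, so no further real roots.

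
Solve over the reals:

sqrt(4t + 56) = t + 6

t = 2

Square both sides: 4t + 56 = (t + 6)^2.
Expand and rearrange: t^2 + 8t - 20 = 0.
Solving gives t = 2 or t = -10.
Check each candidate in the original equation:
  t = 2: sqrt(64) = 8, while t + 6 = 8 — valid.
  t = -10: sqrt(16) = 4, while t + 6 = -4 — extraneous.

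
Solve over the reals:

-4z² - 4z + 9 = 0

Discriminant: (-4)² − 4·(-4)·9 = 160.
Quadratic formula: z = (4 ± √160) / (-8).
So z = -√(10)/2 - 1/2 ≈ -2.0811 or z = -1/2 + √(10)/2 ≈ 1.0811.

z = -2.0811 or z = 1.0811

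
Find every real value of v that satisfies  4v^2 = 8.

v = -1.4142 or v = 1.4142

Rearrange to standard form: 4v^2 - 8 = 0.
Discriminant: (0)^2 - 4*4*(-8) = 128.
Quadratic formula: v = (0 +/- sqrt(128)) / 8.
So v = sqrt(2) ~= 1.4142 or v = -sqrt(2) ~= -1.4142.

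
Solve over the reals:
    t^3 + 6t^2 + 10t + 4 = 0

t = -3.4142 or t = -2 or t = -0.5858

Possible rational roots are divisors of 4. Testing t = -2 gives 0, so (t + 2) is a factor.
Divide: t^3 + 6t^2 + 10t + 4 = (t + 2)(t^2 + 4t + 2).
Apply the quadratic formula to t^2 + 4t + 2 = 0: t = (-4 +/- sqrt(8))/2, i.e. t ~= -0.5858 or t ~= -3.4142.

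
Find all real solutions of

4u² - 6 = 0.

Discriminant: (0)² − 4·4·(-6) = 96.
Quadratic formula: u = (0 ± √96) / 8.
So u = √(6)/2 ≈ 1.2247 or u = -√(6)/2 ≈ -1.2247.

u = -1.2247 or u = 1.2247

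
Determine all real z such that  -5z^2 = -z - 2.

Rearrange to standard form: -5z^2 + z + 2 = 0.
Discriminant: (1)^2 - 4*(-5)*2 = 41.
Quadratic formula: z = (-1 +/- sqrt(41)) / (-10).
So z = 1/10 - sqrt(41)/10 ~= -0.5403 or z = 1/10 + sqrt(41)/10 ~= 0.7403.

z = -0.5403 or z = 0.7403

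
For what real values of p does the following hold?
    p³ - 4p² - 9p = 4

p = -1 or p = -0.7016 or p = 5.7016

Rearrange: p³ - 4p² - 9p - 4 = 0.
Possible rational roots are divisors of -4. Testing p = -1 gives 0, so (p + 1) is a factor.
Divide: p³ - 4p² - 9p - 4 = (p + 1)(p² - 5p - 4).
Apply the quadratic formula to p² - 5p - 4 = 0: p = (5 ± √41)/2, i.e. p ≈ 5.7016 or p ≈ -0.7016.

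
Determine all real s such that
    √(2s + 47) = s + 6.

Square both sides: 2s + 47 = (s + 6)².
Expand and rearrange: s² + 10s - 11 = 0.
Solving gives s = 1 or s = -11.
Check each candidate in the original equation:
  s = 1: √(49) = 7, while s + 6 = 7 — valid.
  s = -11: √(25) = 5, while s + 6 = -5 — extraneous.

s = 1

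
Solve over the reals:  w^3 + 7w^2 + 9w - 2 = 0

Possible rational roots are divisors of -2. Testing w = -2 gives 0, so (w + 2) is a factor.
Divide: w^3 + 7w^2 + 9w - 2 = (w + 2)(w^2 + 5w - 1).
Apply the quadratic formula to w^2 + 5w - 1 = 0: w = (-5 +/- sqrt(29))/2, i.e. w ~= 0.1926 or w ~= -5.1926.

w = -5.1926 or w = -2 or w = 0.1926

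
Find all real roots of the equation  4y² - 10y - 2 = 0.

y = -0.1861 or y = 2.6861

Discriminant: (-10)² − 4·4·(-2) = 132.
Quadratic formula: y = (10 ± √132) / 8.
So y = 5/4 + √(33)/4 ≈ 2.6861 or y = 5/4 - √(33)/4 ≈ -0.1861.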